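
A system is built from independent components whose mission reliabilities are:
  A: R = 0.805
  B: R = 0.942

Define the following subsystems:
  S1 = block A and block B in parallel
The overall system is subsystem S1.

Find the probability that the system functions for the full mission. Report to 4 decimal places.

Parallel (A and B): 1 − (1 − 0.805000)(1 − 0.942000) = 0.9887

0.9887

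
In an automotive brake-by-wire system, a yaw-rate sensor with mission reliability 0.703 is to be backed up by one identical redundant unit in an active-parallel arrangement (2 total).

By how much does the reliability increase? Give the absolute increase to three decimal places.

0.209

R_before = 0.703
R_after = 1 − (1 − 0.703)^2 = 0.912
ΔR = 0.912 − 0.703 = 0.209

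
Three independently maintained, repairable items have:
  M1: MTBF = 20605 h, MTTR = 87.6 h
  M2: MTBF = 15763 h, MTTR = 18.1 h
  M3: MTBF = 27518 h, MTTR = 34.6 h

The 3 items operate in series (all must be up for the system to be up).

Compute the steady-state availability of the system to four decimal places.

A(M1) = MTBF/(MTBF+MTTR) = 20605/(20605+87.6) = 0.995767
A(M2) = MTBF/(MTBF+MTTR) = 15763/(15763+18.1) = 0.998853
A(M3) = MTBF/(MTBF+MTTR) = 27518/(27518+34.6) = 0.998744
Series availability: 0.995767 × 0.998853 × 0.998744 = 0.9934

0.9934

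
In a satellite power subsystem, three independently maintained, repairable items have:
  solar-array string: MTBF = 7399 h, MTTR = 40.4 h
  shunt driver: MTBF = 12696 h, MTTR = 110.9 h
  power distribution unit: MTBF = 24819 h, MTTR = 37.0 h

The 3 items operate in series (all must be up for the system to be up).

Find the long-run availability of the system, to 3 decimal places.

0.984

A(solar-array string) = MTBF/(MTBF+MTTR) = 7399/(7399+40.4) = 0.994569
A(shunt driver) = MTBF/(MTBF+MTTR) = 12696/(12696+110.9) = 0.991341
A(power distribution unit) = MTBF/(MTBF+MTTR) = 24819/(24819+37.0) = 0.998511
Series availability: 0.994569 × 0.991341 × 0.998511 = 0.984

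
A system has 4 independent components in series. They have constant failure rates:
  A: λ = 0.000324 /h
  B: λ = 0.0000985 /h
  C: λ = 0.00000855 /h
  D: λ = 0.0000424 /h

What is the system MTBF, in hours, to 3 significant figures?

2110

Series of exponential components: λ_sys = Σ λ_i
λ_sys = 0.000324 + 0.0000985 + 0.00000855 + 0.0000424 = 4.7345e-04 /h
MTBF = 1 / λ_sys = 2110 h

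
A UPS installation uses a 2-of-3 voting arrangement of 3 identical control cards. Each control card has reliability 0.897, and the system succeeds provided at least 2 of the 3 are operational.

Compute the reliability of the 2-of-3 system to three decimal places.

R = Σ_{i=2}^{3} C(3,i) p^i (1−p)^{3−i} with p = 0.897
C(3,2)·0.897^2·0.103^1 = 0.24862
C(3,3)·0.897^3·0.103^0 = 0.72173
Sum = 0.970

0.970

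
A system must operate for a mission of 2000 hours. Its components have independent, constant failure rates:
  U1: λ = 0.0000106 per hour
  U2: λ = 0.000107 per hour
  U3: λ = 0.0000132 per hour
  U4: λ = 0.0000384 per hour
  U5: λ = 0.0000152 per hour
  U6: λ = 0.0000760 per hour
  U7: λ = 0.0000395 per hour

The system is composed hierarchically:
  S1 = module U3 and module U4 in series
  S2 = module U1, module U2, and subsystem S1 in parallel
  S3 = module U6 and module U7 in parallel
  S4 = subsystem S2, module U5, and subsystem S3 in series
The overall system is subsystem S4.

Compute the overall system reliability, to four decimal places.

R(U1) = exp(−0.0000106 × 2000) = 0.979023
R(U2) = exp(−0.000107 × 2000) = 0.807348
R(U3) = exp(−0.0000132 × 2000) = 0.973945
R(U4) = exp(−0.0000384 × 2000) = 0.926075
R(U5) = exp(−0.0000152 × 2000) = 0.970057
R(U6) = exp(−0.0000760 × 2000) = 0.858988
R(U7) = exp(−0.0000395 × 2000) = 0.924040
Series (U3 and U4): 0.973945 × 0.926075 = 0.901946
Parallel (U1, U2, and [0.901946]): 1 − (1 − 0.979023)(1 − 0.807348)(1 − 0.901946) = 0.999604
Parallel (U6 and U7): 1 − (1 − 0.858988)(1 − 0.924040) = 0.989289
Series ([0.999604], U5, and [0.989289]): 0.999604 × 0.970057 × 0.989289 = 0.9593

0.9593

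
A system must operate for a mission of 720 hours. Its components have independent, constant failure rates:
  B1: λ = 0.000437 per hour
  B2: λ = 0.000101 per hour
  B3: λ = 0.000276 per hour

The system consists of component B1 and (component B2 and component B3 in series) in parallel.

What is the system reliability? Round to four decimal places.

R(B1) = exp(−0.000437 × 720) = 0.730052
R(B2) = exp(−0.000101 × 720) = 0.929861
R(B3) = exp(−0.000276 × 720) = 0.819779
Series (B2 and B3): 0.929861 × 0.819779 = 0.762281
Parallel (B1 and [0.762281]): 1 − (1 − 0.730052)(1 − 0.762281) = 0.9358

0.9358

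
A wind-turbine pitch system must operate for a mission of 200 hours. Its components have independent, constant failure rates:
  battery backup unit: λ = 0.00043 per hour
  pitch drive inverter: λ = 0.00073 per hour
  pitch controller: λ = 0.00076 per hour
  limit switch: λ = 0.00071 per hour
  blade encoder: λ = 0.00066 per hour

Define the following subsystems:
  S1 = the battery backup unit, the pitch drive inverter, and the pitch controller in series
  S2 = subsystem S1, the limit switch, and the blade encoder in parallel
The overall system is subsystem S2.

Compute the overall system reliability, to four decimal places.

R(battery backup unit) = exp(−0.00043 × 200) = 0.917594
R(pitch drive inverter) = exp(−0.00073 × 200) = 0.864158
R(pitch controller) = exp(−0.00076 × 200) = 0.858988
R(limit switch) = exp(−0.00071 × 200) = 0.867621
R(blade encoder) = exp(−0.00066 × 200) = 0.876341
Series (battery backup unit, pitch drive inverter, and pitch controller): 0.917594 × 0.864158 × 0.858988 = 0.681131
Parallel ([0.681131], limit switch, and blade encoder): 1 − (1 − 0.681131)(1 − 0.867621)(1 − 0.876341) = 0.9948

0.9948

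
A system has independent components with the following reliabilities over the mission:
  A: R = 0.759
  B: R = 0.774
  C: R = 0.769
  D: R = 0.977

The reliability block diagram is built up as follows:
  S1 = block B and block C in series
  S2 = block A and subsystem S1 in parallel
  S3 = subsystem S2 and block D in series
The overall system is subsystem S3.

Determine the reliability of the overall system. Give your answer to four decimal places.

0.8817

Series (B and C): 0.774000 × 0.769000 = 0.595206
Parallel (A and [0.595206]): 1 − (1 − 0.759000)(1 − 0.595206) = 0.902445
Series ([0.902445] and D): 0.902445 × 0.977000 = 0.8817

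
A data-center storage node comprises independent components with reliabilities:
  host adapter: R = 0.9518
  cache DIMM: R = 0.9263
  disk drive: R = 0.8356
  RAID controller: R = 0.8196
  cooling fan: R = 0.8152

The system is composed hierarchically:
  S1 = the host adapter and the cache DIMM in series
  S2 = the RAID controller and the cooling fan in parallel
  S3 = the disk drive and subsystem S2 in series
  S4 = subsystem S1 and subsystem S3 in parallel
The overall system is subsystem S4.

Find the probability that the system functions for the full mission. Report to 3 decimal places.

0.977

Series (host adapter and cache DIMM): 0.95180 × 0.92630 = 0.88165
Parallel (RAID controller and cooling fan): 1 − (1 − 0.81960)(1 − 0.81520) = 0.96666
Series (disk drive and [0.96666]): 0.83560 × 0.96666 = 0.80774
Parallel ([0.88165] and [0.80774]): 1 − (1 − 0.88165)(1 − 0.80774) = 0.977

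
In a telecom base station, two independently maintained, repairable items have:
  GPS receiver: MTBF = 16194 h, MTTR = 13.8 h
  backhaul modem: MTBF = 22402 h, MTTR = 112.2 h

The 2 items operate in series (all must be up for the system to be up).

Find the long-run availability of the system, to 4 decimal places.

0.9942

A(GPS receiver) = MTBF/(MTBF+MTTR) = 16194/(16194+13.8) = 0.999149
A(backhaul modem) = MTBF/(MTBF+MTTR) = 22402/(22402+112.2) = 0.995016
Series availability: 0.999149 × 0.995016 = 0.9942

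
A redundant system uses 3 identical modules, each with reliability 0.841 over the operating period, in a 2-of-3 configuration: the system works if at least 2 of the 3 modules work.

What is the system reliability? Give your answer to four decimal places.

R = Σ_{i=2}^{3} C(3,i) p^i (1−p)^{3−i} with p = 0.841
C(3,2)·0.841^2·0.159^1 = 0.337373
C(3,3)·0.841^3·0.159^0 = 0.594823
Sum = 0.9322

0.9322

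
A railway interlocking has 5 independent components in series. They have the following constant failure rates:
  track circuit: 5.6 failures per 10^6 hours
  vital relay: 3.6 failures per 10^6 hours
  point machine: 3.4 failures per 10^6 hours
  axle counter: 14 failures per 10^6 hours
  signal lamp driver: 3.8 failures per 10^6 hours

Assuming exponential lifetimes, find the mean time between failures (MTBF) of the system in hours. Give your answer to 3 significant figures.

32900

Series of exponential components: λ_sys = Σ λ_i
λ_sys = 0.0000056 + 0.0000036 + 0.0000034 + 0.000014 + 0.0000038 = 3.0400e-05 /h
MTBF = 1 / λ_sys = 32900 h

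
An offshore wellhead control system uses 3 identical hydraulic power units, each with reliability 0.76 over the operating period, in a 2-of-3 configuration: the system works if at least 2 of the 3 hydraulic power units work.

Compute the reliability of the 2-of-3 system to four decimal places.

0.8548

R = Σ_{i=2}^{3} C(3,i) p^i (1−p)^{3−i} with p = 0.76
C(3,2)·0.76^2·0.24^1 = 0.415872
C(3,3)·0.76^3·0.24^0 = 0.438976
Sum = 0.8548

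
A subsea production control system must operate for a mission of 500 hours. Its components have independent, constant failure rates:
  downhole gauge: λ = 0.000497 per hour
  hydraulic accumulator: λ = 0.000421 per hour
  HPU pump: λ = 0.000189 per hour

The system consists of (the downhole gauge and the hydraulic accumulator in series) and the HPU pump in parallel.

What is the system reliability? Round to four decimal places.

0.9668

R(downhole gauge) = exp(−0.000497 × 500) = 0.779970
R(hydraulic accumulator) = exp(−0.000421 × 500) = 0.810179
R(HPU pump) = exp(−0.000189 × 500) = 0.909828
Series (downhole gauge and hydraulic accumulator): 0.779970 × 0.810179 = 0.631915
Parallel ([0.631915] and HPU pump): 1 − (1 − 0.631915)(1 − 0.909828) = 0.9668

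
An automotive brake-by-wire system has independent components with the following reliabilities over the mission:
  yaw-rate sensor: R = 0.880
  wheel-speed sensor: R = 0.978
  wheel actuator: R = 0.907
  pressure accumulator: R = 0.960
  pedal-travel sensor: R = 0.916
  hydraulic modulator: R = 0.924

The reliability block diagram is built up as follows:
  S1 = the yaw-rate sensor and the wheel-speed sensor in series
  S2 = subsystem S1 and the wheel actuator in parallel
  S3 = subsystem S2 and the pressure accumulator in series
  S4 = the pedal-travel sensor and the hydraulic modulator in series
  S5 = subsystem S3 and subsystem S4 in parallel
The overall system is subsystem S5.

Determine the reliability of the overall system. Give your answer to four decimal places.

Series (yaw-rate sensor and wheel-speed sensor): 0.880000 × 0.978000 = 0.860640
Parallel ([0.860640] and wheel actuator): 1 − (1 − 0.860640)(1 − 0.907000) = 0.987040
Series ([0.987040] and pressure accumulator): 0.987040 × 0.960000 = 0.947558
Series (pedal-travel sensor and hydraulic modulator): 0.916000 × 0.924000 = 0.846384
Parallel ([0.947558] and [0.846384]): 1 − (1 − 0.947558)(1 − 0.846384) = 0.9919

0.9919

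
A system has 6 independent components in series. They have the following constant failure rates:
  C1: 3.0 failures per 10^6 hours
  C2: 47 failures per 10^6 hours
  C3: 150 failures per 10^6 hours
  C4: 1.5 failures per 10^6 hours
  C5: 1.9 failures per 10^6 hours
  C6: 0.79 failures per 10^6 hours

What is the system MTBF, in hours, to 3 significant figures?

4900

Series of exponential components: λ_sys = Σ λ_i
λ_sys = 0.0000030 + 0.000047 + 0.00015 + 0.0000015 + 0.0000019 + 0.00000079 = 2.0419e-04 /h
MTBF = 1 / λ_sys = 4900 h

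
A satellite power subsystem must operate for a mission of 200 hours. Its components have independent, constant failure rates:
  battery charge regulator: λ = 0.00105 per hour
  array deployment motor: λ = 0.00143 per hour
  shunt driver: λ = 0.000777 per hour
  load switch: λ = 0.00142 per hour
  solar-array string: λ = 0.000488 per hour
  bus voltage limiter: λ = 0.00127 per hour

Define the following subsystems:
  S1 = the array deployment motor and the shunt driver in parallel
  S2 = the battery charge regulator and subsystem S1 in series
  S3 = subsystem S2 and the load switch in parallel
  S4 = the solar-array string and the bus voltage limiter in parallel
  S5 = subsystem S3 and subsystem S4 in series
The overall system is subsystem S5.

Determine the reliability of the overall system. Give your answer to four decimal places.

R(battery charge regulator) = exp(−0.00105 × 200) = 0.810584
R(array deployment motor) = exp(−0.00143 × 200) = 0.751263
R(shunt driver) = exp(−0.000777 × 200) = 0.856073
R(load switch) = exp(−0.00142 × 200) = 0.752767
R(solar-array string) = exp(−0.000488 × 200) = 0.907012
R(bus voltage limiter) = exp(−0.00127 × 200) = 0.775692
Parallel (array deployment motor and shunt driver): 1 − (1 − 0.751263)(1 − 0.856073) = 0.964200
Series (battery charge regulator and [0.964200]): 0.810584 × 0.964200 = 0.781565
Parallel ([0.781565] and load switch): 1 − (1 − 0.781565)(1 − 0.752767) = 0.945996
Parallel (solar-array string and bus voltage limiter): 1 − (1 − 0.907012)(1 − 0.775692) = 0.979142
Series ([0.945996] and [0.979142]): 0.945996 × 0.979142 = 0.9263

0.9263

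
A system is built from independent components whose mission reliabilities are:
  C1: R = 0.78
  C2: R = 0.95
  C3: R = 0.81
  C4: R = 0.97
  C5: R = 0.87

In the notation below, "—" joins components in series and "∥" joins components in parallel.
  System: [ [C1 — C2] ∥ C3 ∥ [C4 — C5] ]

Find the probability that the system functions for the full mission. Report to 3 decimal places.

Series (C1 and C2): 0.78000 × 0.95000 = 0.74100
Series (C4 and C5): 0.97000 × 0.87000 = 0.84390
Parallel ([0.74100], C3, and [0.84390]): 1 − (1 − 0.74100)(1 − 0.81000)(1 − 0.84390) = 0.992

0.992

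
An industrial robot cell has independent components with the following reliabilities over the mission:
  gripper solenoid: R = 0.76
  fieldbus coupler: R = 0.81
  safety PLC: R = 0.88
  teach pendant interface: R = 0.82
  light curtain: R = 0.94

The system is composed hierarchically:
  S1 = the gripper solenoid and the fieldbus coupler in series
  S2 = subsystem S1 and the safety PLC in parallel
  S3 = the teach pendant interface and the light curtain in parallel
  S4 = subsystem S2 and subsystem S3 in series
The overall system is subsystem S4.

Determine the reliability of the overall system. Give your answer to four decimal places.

0.9436

Series (gripper solenoid and fieldbus coupler): 0.760000 × 0.810000 = 0.615600
Parallel ([0.615600] and safety PLC): 1 − (1 − 0.615600)(1 − 0.880000) = 0.953872
Parallel (teach pendant interface and light curtain): 1 − (1 − 0.820000)(1 − 0.940000) = 0.989200
Series ([0.953872] and [0.989200]): 0.953872 × 0.989200 = 0.9436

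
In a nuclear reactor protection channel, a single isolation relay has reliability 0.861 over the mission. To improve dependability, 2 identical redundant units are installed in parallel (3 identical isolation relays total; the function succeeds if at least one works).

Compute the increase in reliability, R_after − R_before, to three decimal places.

0.136

R_before = 0.861
R_after = 1 − (1 − 0.861)^3 = 0.997
ΔR = 0.997 − 0.861 = 0.136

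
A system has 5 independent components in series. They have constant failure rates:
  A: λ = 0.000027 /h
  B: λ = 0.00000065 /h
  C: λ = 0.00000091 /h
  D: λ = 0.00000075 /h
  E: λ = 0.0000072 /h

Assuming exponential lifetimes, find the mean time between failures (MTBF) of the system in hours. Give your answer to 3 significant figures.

Series of exponential components: λ_sys = Σ λ_i
λ_sys = 0.000027 + 0.00000065 + 0.00000091 + 0.00000075 + 0.0000072 = 3.6510e-05 /h
MTBF = 1 / λ_sys = 27400 h

27400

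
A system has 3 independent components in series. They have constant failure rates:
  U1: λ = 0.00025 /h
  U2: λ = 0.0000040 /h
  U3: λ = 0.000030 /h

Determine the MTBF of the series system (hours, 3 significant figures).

Series of exponential components: λ_sys = Σ λ_i
λ_sys = 0.00025 + 0.0000040 + 0.000030 = 2.8400e-04 /h
MTBF = 1 / λ_sys = 3520 h

3520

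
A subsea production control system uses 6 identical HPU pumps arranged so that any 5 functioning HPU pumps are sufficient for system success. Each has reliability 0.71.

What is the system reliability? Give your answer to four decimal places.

0.4420

R = Σ_{i=5}^{6} C(6,i) p^i (1−p)^{6−i} with p = 0.71
C(6,5)·0.71^5·0.29^1 = 0.313936
C(6,6)·0.71^6·0.29^0 = 0.128100
Sum = 0.4420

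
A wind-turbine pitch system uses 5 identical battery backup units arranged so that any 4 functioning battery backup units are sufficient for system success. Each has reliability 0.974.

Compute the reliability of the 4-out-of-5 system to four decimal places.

R = Σ_{i=4}^{5} C(5,i) p^i (1−p)^{5−i} with p = 0.974
C(5,4)·0.974^4·0.026^1 = 0.116998
C(5,5)·0.974^5·0.026^0 = 0.876587
Sum = 0.9936

0.9936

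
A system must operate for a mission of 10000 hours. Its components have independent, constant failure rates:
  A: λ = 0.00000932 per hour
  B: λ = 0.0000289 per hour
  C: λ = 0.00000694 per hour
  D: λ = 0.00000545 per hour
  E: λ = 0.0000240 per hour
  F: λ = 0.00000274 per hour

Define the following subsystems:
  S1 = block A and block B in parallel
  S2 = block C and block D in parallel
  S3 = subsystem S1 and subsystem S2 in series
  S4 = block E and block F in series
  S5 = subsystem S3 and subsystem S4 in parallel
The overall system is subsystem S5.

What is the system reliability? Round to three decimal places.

0.994

R(A) = exp(−0.00000932 × 10000) = 0.91101
R(B) = exp(−0.0000289 × 10000) = 0.74901
R(C) = exp(−0.00000694 × 10000) = 0.93295
R(D) = exp(−0.00000545 × 10000) = 0.94696
R(E) = exp(−0.0000240 × 10000) = 0.78663
R(F) = exp(−0.00000274 × 10000) = 0.97297
Parallel (A and B): 1 − (1 − 0.91101)(1 − 0.74901) = 0.97766
Parallel (C and D): 1 − (1 − 0.93295)(1 − 0.94696) = 0.99644
Series ([0.97766] and [0.99644]): 0.97766 × 0.99644 = 0.97418
Series (E and F): 0.78663 × 0.97297 = 0.76537
Parallel ([0.97418] and [0.76537]): 1 − (1 − 0.97418)(1 − 0.76537) = 0.994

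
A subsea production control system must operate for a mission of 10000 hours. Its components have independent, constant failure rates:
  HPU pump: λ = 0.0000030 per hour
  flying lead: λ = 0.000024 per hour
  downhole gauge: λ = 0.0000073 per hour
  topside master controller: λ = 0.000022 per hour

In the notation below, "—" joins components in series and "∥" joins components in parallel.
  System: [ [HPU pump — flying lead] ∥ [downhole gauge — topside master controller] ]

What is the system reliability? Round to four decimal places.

0.9399

R(HPU pump) = exp(−0.0000030 × 10000) = 0.970446
R(flying lead) = exp(−0.000024 × 10000) = 0.786628
R(downhole gauge) = exp(−0.0000073 × 10000) = 0.929601
R(topside master controller) = exp(−0.000022 × 10000) = 0.802519
Series (HPU pump and flying lead): 0.970446 × 0.786628 = 0.763380
Series (downhole gauge and topside master controller): 0.929601 × 0.802519 = 0.746022
Parallel ([0.763380] and [0.746022]): 1 − (1 − 0.763380)(1 − 0.746022) = 0.9399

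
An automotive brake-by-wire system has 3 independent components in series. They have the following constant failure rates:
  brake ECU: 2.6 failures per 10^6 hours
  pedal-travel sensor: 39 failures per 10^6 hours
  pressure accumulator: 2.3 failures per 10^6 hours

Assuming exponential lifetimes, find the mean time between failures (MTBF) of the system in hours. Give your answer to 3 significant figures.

Series of exponential components: λ_sys = Σ λ_i
λ_sys = 0.0000026 + 0.000039 + 0.0000023 = 4.3900e-05 /h
MTBF = 1 / λ_sys = 22800 h

22800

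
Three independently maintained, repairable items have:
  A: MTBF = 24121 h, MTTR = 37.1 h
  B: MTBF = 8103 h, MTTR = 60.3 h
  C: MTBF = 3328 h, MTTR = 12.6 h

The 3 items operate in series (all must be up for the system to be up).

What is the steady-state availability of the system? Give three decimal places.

A(A) = MTBF/(MTBF+MTTR) = 24121/(24121+37.1) = 0.998464
A(B) = MTBF/(MTBF+MTTR) = 8103/(8103+60.3) = 0.992613
A(C) = MTBF/(MTBF+MTTR) = 3328/(3328+12.6) = 0.996228
Series availability: 0.998464 × 0.992613 × 0.996228 = 0.987

0.987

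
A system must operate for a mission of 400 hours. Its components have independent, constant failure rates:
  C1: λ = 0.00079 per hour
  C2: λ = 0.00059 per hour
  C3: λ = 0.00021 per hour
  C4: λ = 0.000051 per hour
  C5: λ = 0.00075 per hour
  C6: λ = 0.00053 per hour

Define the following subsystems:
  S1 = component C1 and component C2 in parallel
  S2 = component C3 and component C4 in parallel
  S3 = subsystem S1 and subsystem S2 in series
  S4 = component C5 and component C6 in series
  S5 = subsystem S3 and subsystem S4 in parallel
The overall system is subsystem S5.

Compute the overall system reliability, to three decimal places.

0.977

R(C1) = exp(−0.00079 × 400) = 0.72906
R(C2) = exp(−0.00059 × 400) = 0.78978
R(C3) = exp(−0.00021 × 400) = 0.91943
R(C4) = exp(−0.000051 × 400) = 0.97981
R(C5) = exp(−0.00075 × 400) = 0.74082
R(C6) = exp(−0.00053 × 400) = 0.80896
Parallel (C1 and C2): 1 − (1 − 0.72906)(1 − 0.78978) = 0.94304
Parallel (C3 and C4): 1 − (1 − 0.91943)(1 − 0.97981) = 0.99837
Series ([0.94304] and [0.99837]): 0.94304 × 0.99837 = 0.94150
Series (C5 and C6): 0.74082 × 0.80896 = 0.59929
Parallel ([0.94150] and [0.59929]): 1 − (1 − 0.94150)(1 − 0.59929) = 0.977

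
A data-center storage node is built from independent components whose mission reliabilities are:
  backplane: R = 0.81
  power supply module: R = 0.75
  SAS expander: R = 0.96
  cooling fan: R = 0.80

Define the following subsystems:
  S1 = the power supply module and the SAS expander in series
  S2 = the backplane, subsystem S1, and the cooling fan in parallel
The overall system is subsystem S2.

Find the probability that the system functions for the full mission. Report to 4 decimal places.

Series (power supply module and SAS expander): 0.750000 × 0.960000 = 0.720000
Parallel (backplane, [0.720000], and cooling fan): 1 − (1 − 0.810000)(1 − 0.720000)(1 − 0.800000) = 0.9894

0.9894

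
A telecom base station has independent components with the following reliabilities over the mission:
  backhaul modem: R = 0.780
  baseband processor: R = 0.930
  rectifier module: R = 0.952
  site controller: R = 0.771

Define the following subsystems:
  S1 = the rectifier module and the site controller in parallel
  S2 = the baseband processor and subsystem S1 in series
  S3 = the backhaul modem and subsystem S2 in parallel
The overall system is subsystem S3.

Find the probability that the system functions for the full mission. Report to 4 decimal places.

Parallel (rectifier module and site controller): 1 − (1 − 0.952000)(1 − 0.771000) = 0.989008
Series (baseband processor and [0.989008]): 0.930000 × 0.989008 = 0.919777
Parallel (backhaul modem and [0.919777]): 1 − (1 − 0.780000)(1 − 0.919777) = 0.9824

0.9824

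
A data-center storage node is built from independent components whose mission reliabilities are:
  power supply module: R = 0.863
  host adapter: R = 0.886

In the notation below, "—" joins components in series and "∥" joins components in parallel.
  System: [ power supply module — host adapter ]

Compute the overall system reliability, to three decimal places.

0.765

Series (power supply module and host adapter): 0.86300 × 0.88600 = 0.765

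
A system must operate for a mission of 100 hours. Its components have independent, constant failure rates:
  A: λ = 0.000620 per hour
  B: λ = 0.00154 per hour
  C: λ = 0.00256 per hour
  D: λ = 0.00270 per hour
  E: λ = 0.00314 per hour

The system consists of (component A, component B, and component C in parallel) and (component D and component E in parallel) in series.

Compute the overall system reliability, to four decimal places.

0.9344

R(A) = exp(−0.000620 × 100) = 0.939883
R(B) = exp(−0.00154 × 100) = 0.857272
R(C) = exp(−0.00256 × 100) = 0.774142
R(D) = exp(−0.00270 × 100) = 0.763379
R(E) = exp(−0.00314 × 100) = 0.730519
Parallel (A, B, and C): 1 − (1 − 0.939883)(1 − 0.857272)(1 − 0.774142) = 0.998062
Parallel (D and E): 1 − (1 − 0.763379)(1 − 0.730519) = 0.936235
Series ([0.998062] and [0.936235]): 0.998062 × 0.936235 = 0.9344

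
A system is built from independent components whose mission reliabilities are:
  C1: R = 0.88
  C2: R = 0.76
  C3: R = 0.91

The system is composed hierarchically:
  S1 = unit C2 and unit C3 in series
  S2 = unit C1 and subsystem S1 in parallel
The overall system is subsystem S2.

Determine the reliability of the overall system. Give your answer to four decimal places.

Series (C2 and C3): 0.760000 × 0.910000 = 0.691600
Parallel (C1 and [0.691600]): 1 − (1 − 0.880000)(1 − 0.691600) = 0.9630

0.9630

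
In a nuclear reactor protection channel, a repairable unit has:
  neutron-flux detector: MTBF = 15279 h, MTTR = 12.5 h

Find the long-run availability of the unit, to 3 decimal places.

A(neutron-flux detector) = MTBF/(MTBF+MTTR) = 15279/(15279+12.5) = 0.999

0.999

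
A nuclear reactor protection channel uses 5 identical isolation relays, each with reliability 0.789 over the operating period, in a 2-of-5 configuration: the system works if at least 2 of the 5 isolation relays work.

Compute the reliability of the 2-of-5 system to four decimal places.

R = Σ_{i=2}^{5} C(5,i) p^i (1−p)^{5−i} with p = 0.789
C(5,2)·0.789^2·0.211^3 = 0.058479
C(5,3)·0.789^3·0.211^2 = 0.218673
C(5,4)·0.789^4·0.211^1 = 0.408847
C(5,5)·0.789^5·0.211^0 = 0.305763
Sum = 0.9918

0.9918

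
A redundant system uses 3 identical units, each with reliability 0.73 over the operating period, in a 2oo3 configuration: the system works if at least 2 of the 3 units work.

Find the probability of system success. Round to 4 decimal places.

R = Σ_{i=2}^{3} C(3,i) p^i (1−p)^{3−i} with p = 0.73
C(3,2)·0.73^2·0.27^1 = 0.431649
C(3,3)·0.73^3·0.27^0 = 0.389017
Sum = 0.8207

0.8207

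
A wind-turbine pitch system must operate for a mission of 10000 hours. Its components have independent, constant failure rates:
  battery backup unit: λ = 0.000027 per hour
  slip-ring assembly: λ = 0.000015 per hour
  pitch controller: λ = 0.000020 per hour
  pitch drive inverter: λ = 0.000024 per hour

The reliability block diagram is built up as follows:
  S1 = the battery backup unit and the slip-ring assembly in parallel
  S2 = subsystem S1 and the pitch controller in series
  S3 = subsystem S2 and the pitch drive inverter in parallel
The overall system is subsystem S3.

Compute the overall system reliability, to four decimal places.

0.9556

R(battery backup unit) = exp(−0.000027 × 10000) = 0.763379
R(slip-ring assembly) = exp(−0.000015 × 10000) = 0.860708
R(pitch controller) = exp(−0.000020 × 10000) = 0.818731
R(pitch drive inverter) = exp(−0.000024 × 10000) = 0.786628
Parallel (battery backup unit and slip-ring assembly): 1 − (1 − 0.763379)(1 − 0.860708) = 0.967041
Series ([0.967041] and pitch controller): 0.967041 × 0.818731 = 0.791746
Parallel ([0.791746] and pitch drive inverter): 1 − (1 − 0.791746)(1 − 0.786628) = 0.9556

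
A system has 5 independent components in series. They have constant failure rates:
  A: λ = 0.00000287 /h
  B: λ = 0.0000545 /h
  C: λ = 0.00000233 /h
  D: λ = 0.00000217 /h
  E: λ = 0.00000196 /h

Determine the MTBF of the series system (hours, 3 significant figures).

15700

Series of exponential components: λ_sys = Σ λ_i
λ_sys = 0.00000287 + 0.0000545 + 0.00000233 + 0.00000217 + 0.00000196 = 6.3830e-05 /h
MTBF = 1 / λ_sys = 15700 h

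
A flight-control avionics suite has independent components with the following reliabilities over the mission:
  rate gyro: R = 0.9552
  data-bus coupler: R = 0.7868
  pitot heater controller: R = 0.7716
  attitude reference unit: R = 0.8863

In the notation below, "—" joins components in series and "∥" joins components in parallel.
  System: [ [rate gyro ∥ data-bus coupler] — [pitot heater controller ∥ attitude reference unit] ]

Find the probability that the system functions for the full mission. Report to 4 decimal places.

0.9647

Parallel (rate gyro and data-bus coupler): 1 − (1 − 0.955200)(1 − 0.786800) = 0.990449
Parallel (pitot heater controller and attitude reference unit): 1 − (1 − 0.771600)(1 − 0.886300) = 0.974031
Series ([0.990449] and [0.974031]): 0.990449 × 0.974031 = 0.9647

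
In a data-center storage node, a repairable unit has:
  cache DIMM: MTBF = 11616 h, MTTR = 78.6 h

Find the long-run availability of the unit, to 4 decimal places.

0.9933

A(cache DIMM) = MTBF/(MTBF+MTTR) = 11616/(11616+78.6) = 0.9933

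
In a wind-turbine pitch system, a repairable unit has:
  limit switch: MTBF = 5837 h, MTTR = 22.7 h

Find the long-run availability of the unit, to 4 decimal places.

0.9961

A(limit switch) = MTBF/(MTBF+MTTR) = 5837/(5837+22.7) = 0.9961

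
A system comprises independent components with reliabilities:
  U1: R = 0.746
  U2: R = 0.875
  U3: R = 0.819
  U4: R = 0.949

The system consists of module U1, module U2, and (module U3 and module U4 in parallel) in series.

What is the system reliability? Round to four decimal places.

Parallel (U3 and U4): 1 − (1 − 0.819000)(1 − 0.949000) = 0.990769
Series (U1, U2, and [0.990769]): 0.746000 × 0.875000 × 0.990769 = 0.6467

0.6467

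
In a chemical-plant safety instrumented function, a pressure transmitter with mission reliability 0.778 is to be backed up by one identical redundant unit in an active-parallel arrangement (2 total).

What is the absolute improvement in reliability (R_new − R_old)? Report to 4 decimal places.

0.1727

R_before = 0.778
R_after = 1 − (1 − 0.778)^2 = 0.9507
ΔR = 0.9507 − 0.778 = 0.1727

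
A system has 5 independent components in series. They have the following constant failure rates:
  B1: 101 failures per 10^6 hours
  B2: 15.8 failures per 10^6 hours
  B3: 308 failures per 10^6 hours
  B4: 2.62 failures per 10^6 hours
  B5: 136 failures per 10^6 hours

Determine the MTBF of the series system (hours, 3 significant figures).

Series of exponential components: λ_sys = Σ λ_i
λ_sys = 0.000101 + 0.0000158 + 0.000308 + 0.00000262 + 0.000136 = 5.6342e-04 /h
MTBF = 1 / λ_sys = 1770 h

1770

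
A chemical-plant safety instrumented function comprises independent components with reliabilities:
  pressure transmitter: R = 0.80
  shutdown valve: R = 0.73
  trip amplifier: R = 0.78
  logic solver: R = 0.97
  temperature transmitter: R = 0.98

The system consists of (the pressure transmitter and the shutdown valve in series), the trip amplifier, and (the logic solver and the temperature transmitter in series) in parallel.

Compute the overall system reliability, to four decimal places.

0.9955

Series (pressure transmitter and shutdown valve): 0.800000 × 0.730000 = 0.584000
Series (logic solver and temperature transmitter): 0.970000 × 0.980000 = 0.950600
Parallel ([0.584000], trip amplifier, and [0.950600]): 1 − (1 − 0.584000)(1 − 0.780000)(1 − 0.950600) = 0.9955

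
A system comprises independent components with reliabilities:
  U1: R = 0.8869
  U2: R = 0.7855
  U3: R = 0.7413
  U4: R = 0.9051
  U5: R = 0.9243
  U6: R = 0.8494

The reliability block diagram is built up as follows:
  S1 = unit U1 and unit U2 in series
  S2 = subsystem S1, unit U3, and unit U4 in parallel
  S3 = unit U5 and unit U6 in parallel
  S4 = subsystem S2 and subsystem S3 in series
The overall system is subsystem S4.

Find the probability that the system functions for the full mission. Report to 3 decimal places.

Series (U1 and U2): 0.88690 × 0.78550 = 0.69666
Parallel ([0.69666], U3, and U4): 1 − (1 − 0.69666)(1 − 0.74130)(1 − 0.90510) = 0.99255
Parallel (U5 and U6): 1 − (1 − 0.92430)(1 − 0.84940) = 0.98860
Series ([0.99255] and [0.98860]): 0.99255 × 0.98860 = 0.981

0.981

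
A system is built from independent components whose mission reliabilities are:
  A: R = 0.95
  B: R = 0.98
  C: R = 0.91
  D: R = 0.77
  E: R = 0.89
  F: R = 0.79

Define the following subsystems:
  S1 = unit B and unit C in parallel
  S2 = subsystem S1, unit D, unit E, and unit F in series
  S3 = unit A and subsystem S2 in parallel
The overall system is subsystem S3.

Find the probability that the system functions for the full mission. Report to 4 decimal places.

Parallel (B and C): 1 − (1 − 0.980000)(1 − 0.910000) = 0.998200
Series ([0.998200], D, E, and F): 0.998200 × 0.770000 × 0.890000 × 0.790000 = 0.540413
Parallel (A and [0.540413]): 1 − (1 − 0.950000)(1 − 0.540413) = 0.9770

0.9770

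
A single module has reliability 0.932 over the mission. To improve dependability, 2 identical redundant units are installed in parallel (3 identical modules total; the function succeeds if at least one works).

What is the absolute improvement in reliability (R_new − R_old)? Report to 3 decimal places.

0.068

R_before = 0.932
R_after = 1 − (1 − 0.932)^3 = 1.000
ΔR = 1.000 − 0.932 = 0.068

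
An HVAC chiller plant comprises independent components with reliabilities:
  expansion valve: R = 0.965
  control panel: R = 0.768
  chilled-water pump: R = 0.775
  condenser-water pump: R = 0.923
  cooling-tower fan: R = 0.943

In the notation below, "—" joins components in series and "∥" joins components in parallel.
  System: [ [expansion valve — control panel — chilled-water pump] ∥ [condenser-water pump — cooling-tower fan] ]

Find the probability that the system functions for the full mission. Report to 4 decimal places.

Series (expansion valve, control panel, and chilled-water pump): 0.965000 × 0.768000 × 0.775000 = 0.574368
Series (condenser-water pump and cooling-tower fan): 0.923000 × 0.943000 = 0.870389
Parallel ([0.574368] and [0.870389]): 1 − (1 − 0.574368)(1 − 0.870389) = 0.9448

0.9448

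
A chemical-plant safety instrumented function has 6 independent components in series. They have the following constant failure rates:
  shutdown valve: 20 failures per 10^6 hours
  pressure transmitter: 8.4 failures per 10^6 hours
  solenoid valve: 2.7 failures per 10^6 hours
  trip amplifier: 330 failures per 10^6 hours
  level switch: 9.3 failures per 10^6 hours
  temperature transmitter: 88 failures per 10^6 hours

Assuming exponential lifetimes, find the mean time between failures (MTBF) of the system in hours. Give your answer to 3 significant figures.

2180

Series of exponential components: λ_sys = Σ λ_i
λ_sys = 0.000020 + 0.0000084 + 0.0000027 + 0.00033 + 0.0000093 + 0.000088 = 4.5840e-04 /h
MTBF = 1 / λ_sys = 2180 h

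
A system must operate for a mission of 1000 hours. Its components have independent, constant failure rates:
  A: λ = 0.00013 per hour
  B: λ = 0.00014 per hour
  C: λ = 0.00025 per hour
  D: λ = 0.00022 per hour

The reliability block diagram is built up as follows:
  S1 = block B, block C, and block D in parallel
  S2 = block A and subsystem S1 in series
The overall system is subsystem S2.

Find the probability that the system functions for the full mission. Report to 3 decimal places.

0.873

R(A) = exp(−0.00013 × 1000) = 0.87810
R(B) = exp(−0.00014 × 1000) = 0.86936
R(C) = exp(−0.00025 × 1000) = 0.77880
R(D) = exp(−0.00022 × 1000) = 0.80252
Parallel (B, C, and D): 1 − (1 − 0.86936)(1 − 0.77880)(1 − 0.80252) = 0.99429
Series (A and [0.99429]): 0.87810 × 0.99429 = 0.873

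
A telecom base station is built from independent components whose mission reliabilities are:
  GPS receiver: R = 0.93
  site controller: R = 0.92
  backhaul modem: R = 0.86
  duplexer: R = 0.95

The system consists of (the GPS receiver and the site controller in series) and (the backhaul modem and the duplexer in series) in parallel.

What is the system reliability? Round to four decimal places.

0.9736

Series (GPS receiver and site controller): 0.930000 × 0.920000 = 0.855600
Series (backhaul modem and duplexer): 0.860000 × 0.950000 = 0.817000
Parallel ([0.855600] and [0.817000]): 1 − (1 − 0.855600)(1 − 0.817000) = 0.9736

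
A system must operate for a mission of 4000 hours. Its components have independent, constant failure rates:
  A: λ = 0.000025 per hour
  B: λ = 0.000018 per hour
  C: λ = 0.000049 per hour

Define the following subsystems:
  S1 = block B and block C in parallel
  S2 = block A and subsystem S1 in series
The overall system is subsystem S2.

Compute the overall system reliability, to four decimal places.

R(A) = exp(−0.000025 × 4000) = 0.904837
R(B) = exp(−0.000018 × 4000) = 0.930531
R(C) = exp(−0.000049 × 4000) = 0.822012
Parallel (B and C): 1 − (1 − 0.930531)(1 − 0.822012) = 0.987635
Series (A and [0.987635]): 0.904837 × 0.987635 = 0.8936

0.8936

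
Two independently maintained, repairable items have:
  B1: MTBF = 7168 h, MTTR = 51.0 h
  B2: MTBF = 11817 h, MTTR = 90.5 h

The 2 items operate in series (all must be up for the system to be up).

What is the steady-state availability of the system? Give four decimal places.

A(B1) = MTBF/(MTBF+MTTR) = 7168/(7168+51.0) = 0.992935
A(B2) = MTBF/(MTBF+MTTR) = 11817/(11817+90.5) = 0.992400
Series availability: 0.992935 × 0.992400 = 0.9854

0.9854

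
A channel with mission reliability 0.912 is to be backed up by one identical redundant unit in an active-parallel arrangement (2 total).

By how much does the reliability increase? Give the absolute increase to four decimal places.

0.0803

R_before = 0.912
R_after = 1 − (1 − 0.912)^2 = 0.9923
ΔR = 0.9923 − 0.912 = 0.0803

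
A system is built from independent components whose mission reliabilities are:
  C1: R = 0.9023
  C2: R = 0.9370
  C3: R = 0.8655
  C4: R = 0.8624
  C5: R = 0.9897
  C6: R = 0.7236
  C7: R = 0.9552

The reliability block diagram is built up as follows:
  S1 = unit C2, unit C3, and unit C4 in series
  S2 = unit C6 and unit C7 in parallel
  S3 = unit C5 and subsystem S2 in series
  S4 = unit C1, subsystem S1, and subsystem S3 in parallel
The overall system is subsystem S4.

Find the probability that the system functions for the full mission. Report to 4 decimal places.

0.9993

Series (C2, C3, and C4): 0.937000 × 0.865500 × 0.862400 = 0.699384
Parallel (C6 and C7): 1 − (1 − 0.723600)(1 − 0.955200) = 0.987617
Series (C5 and [0.987617]): 0.989700 × 0.987617 = 0.977445
Parallel (C1, [0.699384], and [0.977445]): 1 − (1 − 0.902300)(1 − 0.699384)(1 − 0.977445) = 0.9993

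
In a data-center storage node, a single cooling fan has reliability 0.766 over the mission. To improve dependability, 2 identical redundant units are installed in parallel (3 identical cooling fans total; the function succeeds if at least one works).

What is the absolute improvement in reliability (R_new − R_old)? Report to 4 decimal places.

0.2212

R_before = 0.766
R_after = 1 − (1 − 0.766)^3 = 0.9872
ΔR = 0.9872 − 0.766 = 0.2212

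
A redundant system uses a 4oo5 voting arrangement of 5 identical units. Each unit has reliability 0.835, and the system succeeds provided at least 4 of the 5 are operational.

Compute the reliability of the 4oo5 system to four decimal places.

0.8070

R = Σ_{i=4}^{5} C(5,i) p^i (1−p)^{5−i} with p = 0.835
C(5,4)·0.835^4·0.165^1 = 0.401051
C(5,5)·0.835^5·0.165^0 = 0.405912
Sum = 0.8070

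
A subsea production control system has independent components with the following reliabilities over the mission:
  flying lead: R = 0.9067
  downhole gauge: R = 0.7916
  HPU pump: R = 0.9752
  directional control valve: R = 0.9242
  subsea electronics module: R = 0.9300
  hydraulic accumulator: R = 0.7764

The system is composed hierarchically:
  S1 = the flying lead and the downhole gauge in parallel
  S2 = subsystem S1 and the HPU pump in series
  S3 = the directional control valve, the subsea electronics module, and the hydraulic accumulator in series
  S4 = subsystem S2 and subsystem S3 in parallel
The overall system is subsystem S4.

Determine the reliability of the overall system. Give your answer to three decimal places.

Parallel (flying lead and downhole gauge): 1 − (1 − 0.90670)(1 − 0.79160) = 0.98056
Series ([0.98056] and HPU pump): 0.98056 × 0.97520 = 0.95624
Series (directional control valve, subsea electronics module, and hydraulic accumulator): 0.92420 × 0.93000 × 0.77640 = 0.66732
Parallel ([0.95624] and [0.66732]): 1 − (1 − 0.95624)(1 − 0.66732) = 0.985

0.985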